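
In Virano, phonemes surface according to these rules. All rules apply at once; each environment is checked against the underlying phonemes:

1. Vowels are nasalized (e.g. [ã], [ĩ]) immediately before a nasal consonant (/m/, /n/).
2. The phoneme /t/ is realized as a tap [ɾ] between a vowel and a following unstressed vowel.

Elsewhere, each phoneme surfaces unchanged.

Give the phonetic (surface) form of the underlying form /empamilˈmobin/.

[ẽmpãmilˈmobĩn]

/e/ (word-initial) occurs before a nasal consonant → [ẽ] by rule 1.
/a/ (between /p/ and /m/): before a nasal consonant, so rule 1 applies → [ã].
/i/ (between /m/ and /l/) fails the environment for rule 1, so it stays [i].
/o/ (between /m/ and /b/) is in the target of rule 1 but the environment (before a nasal consonant) is not met → [o].
Rule 1 applies to /i/ (between /b/ and /n/: before a nasal consonant) → [ĩ].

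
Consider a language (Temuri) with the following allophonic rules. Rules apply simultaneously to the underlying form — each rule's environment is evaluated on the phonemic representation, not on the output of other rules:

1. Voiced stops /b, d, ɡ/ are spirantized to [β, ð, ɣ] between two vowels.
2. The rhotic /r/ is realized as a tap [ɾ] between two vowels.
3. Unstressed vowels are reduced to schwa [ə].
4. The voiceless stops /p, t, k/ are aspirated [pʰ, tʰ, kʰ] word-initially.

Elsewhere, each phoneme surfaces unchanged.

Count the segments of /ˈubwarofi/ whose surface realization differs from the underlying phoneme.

4

Segments that undergo a rule: /a/ → [ə] (rule 3); /r/ → [ɾ] (rule 2); /o/ → [ə] (rule 3); /i/ → [ə] (rule 3).
All other segments surface unchanged.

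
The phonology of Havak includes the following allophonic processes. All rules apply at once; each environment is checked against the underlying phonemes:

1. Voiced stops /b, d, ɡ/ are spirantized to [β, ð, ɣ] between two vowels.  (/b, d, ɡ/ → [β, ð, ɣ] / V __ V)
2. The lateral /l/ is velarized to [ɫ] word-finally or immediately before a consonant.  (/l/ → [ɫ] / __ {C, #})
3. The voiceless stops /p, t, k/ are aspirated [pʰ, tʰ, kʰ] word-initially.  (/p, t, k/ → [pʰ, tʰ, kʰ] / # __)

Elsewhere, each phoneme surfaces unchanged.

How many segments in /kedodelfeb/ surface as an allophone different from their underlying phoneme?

Segments that undergo a rule: /k/ → [kʰ] (rule 3); /d/ → [ð] (rule 1); /d/ → [ð] (rule 1); /l/ → [ɫ] (rule 2).
All other segments surface unchanged.

4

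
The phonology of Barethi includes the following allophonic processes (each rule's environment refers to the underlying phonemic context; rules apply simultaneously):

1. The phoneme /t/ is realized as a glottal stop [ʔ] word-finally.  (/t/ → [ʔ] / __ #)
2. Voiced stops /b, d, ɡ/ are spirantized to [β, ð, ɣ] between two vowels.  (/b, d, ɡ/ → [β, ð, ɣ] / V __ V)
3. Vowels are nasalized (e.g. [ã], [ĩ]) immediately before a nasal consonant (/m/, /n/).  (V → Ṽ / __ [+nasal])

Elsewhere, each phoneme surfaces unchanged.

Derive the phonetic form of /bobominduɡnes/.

[boβõmĩnduɡnes]

/b/ (word-initial): rule 2 targets it, but not between two vowels → unchanged [b].
/o/ — between /b/ and /b/; rule 3 does not apply here → [o].
Rule 2 applies to /b/ (between /o/ and /o/: between two vowels) → [β].
/o/ meets the environment for rule 3 (before a nasal consonant) → [õ].
/m/ — not in any rule's target class → [m].
/i/ (between /m/ and /n/): before a nasal consonant, so rule 3 applies → [ĩ].
/n/ stays [n].
/d/ (between /n/ and /u/) fails the environment for rule 2, so it stays [d].
/u/ (between /d/ and /ɡ/) is in the target of rule 3 but the environment (before a nasal consonant) is not met → [u].
/ɡ/ — between /u/ and /n/; rule 2 does not apply here → [ɡ].
/n/ (between /ɡ/ and /e/) is unaffected → [n].
/e/ — between /n/ and /s/; rule 3 does not apply here → [e].
/s/ stays [s].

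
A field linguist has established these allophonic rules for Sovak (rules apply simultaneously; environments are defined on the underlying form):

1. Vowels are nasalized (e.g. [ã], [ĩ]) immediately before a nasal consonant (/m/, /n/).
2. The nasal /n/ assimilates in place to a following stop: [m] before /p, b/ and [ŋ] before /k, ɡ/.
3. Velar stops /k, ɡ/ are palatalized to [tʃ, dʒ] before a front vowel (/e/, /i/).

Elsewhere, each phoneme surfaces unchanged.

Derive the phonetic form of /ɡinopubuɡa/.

[dʒĩnopubuɡa]

Rule 3 applies to /ɡ/ (word-initial: before a front vowel) → [dʒ].
Rule 1 applies to /i/ (between /ɡ/ and /n/: before a nasal consonant) → [ĩ].
/n/ (between /i/ and /o/) fails the environment for rule 2, so it stays [n].
/o/ — between /n/ and /p/; rule 1 does not apply here → [o].
/p/ stays [p].
/u/ (between /p/ and /b/) fails the environment for rule 1, so it stays [u].
/b/ (between /u/ and /u/) is unaffected → [b].
/u/ (between /b/ and /ɡ/) is in the target of rule 1 but the environment (before a nasal consonant) is not met → [u].
/ɡ/ (between /u/ and /a/) is in the target of rule 3 but the environment (before a front vowel) is not met → [ɡ].
/a/ (word-final) is in the target of rule 1 but the environment (before a nasal consonant) is not met → [a].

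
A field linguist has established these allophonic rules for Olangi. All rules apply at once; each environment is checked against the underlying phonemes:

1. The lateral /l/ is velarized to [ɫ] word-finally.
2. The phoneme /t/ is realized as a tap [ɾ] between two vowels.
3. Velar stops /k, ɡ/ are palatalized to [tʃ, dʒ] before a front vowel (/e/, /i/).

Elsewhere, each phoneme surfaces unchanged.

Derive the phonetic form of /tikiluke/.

/t/ (word-initial) is in the target of rule 2 but the environment (between two vowels) is not met → [t].
/i/ (between /t/ and /k/) is unaffected → [i].
/k/ meets the environment for rule 3 (before a front vowel) → [tʃ].
/i/ (between /k/ and /l/) is unaffected → [i].
/l/ (between /i/ and /u/) fails the environment for rule 1, so it stays [l].
/u/ stays [u].
/k/ (between /u/ and /e/): before a front vowel, so rule 3 applies → [tʃ].
/e/ (word-final): no rule targets it → [e].

[titʃilutʃe]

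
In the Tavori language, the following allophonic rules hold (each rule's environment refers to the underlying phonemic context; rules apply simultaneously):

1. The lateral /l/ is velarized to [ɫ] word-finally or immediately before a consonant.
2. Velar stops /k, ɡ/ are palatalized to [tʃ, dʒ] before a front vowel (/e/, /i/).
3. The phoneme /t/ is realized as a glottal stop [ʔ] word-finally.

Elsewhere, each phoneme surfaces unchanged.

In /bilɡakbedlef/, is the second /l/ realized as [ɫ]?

No

/l/ — between /d/ and /e/; rule 1 does not apply here → [l].
The actual realization is [l], not [ɫ].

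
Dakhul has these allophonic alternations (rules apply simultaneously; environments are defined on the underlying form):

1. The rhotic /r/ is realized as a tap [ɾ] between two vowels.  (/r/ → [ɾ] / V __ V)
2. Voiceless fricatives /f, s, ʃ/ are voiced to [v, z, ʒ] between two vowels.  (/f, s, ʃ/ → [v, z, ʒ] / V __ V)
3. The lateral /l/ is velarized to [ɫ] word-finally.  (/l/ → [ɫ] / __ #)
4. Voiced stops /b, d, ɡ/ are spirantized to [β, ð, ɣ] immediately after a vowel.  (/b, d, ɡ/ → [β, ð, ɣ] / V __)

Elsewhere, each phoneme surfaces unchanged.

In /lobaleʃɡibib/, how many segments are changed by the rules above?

3

Segments that undergo a rule: /b/ → [β] (rule 4); /b/ → [β] (rule 4); /b/ → [β] (rule 4).
All other segments surface unchanged.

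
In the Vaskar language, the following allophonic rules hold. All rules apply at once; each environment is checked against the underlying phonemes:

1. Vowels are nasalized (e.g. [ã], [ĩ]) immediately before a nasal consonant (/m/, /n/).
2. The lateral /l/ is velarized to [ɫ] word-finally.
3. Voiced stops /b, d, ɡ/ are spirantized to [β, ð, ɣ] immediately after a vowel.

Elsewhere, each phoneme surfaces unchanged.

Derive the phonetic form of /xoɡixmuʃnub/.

[xoɣixmuʃnuβ]

/o/ (between /x/ and /ɡ/) fails the environment for rule 1, so it stays [o].
/ɡ/ — between /o/ and /i/, immediately after a vowel — surfaces as [ɣ] (rule 3).
/i/ (between /ɡ/ and /x/) is in the target of rule 1 but the environment (before a nasal consonant) is not met → [i].
/u/ (between /m/ and /ʃ/) fails the environment for rule 1, so it stays [u].
/u/ — between /n/ and /b/; rule 1 does not apply here → [u].
Rule 3 applies to /b/ (word-final: immediately after a vowel) → [β].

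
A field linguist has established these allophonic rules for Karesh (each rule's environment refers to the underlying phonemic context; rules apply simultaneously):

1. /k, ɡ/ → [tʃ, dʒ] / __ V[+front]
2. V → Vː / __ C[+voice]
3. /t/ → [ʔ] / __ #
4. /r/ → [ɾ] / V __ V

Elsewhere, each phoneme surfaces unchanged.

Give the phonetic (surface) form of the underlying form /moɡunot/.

[moːɡuːnoʔ]

/m/ (word-initial): no rule targets it → [m].
/o/ (between /m/ and /ɡ/): before a voiced consonant, so rule 2 applies → [oː].
/ɡ/ (between /o/ and /u/): rule 1 targets it, but not before a front vowel → unchanged [ɡ].
/u/ — between /ɡ/ and /n/, before a voiced consonant — surfaces as [uː] (rule 2).
/n/ (between /u/ and /o/): no rule targets it → [n].
/o/ (between /n/ and /t/): rule 2 targets it, but not before a voiced consonant → unchanged [o].
/t/ (word-final): word-finally, so rule 3 applies → [ʔ].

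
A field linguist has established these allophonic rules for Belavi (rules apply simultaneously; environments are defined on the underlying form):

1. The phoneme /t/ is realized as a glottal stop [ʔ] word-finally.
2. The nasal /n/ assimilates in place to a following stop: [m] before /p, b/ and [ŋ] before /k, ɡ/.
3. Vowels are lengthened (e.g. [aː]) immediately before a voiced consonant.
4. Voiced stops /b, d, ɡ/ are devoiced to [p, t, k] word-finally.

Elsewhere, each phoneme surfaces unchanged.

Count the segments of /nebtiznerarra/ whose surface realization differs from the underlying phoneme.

Segments that undergo a rule: /e/ → [eː] (rule 3); /i/ → [iː] (rule 3); /e/ → [eː] (rule 3); /a/ → [aː] (rule 3).
All other segments surface unchanged.

4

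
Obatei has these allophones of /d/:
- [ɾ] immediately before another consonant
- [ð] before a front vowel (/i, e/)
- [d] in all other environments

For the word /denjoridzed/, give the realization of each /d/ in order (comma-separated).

[ð], [ɾ], [d]

Occurrence 1 (position 1): before a front vowel (/i, e/) → [ð].
Occurrence 2 (position 8): immediately before another consonant → [ɾ].
Occurrence 3 (position 11): no conditioning environment matches → elsewhere allophone [d].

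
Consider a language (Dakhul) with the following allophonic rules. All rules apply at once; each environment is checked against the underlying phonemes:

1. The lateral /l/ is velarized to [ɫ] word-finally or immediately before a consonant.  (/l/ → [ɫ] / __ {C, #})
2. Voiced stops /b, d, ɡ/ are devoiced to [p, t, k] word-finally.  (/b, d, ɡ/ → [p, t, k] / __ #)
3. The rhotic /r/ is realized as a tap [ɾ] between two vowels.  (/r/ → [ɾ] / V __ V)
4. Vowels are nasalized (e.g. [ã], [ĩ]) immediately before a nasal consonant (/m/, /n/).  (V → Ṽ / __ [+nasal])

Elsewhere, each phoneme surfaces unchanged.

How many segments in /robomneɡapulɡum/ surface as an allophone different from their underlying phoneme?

Segments that undergo a rule: /o/ → [õ] (rule 4); /l/ → [ɫ] (rule 1); /u/ → [ũ] (rule 4).
All other segments surface unchanged.

3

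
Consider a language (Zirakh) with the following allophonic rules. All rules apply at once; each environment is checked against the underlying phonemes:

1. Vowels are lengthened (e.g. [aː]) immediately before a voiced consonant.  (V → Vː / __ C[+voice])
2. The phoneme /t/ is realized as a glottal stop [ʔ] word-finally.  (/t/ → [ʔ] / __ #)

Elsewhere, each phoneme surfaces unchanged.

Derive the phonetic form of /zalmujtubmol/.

[zaːlmuːjtuːbmoːl]

/z/ — not in any rule's target class → [z].
/a/ — between /z/ and /l/, before a voiced consonant — surfaces as [aː] (rule 1).
/l/ (between /a/ and /m/) is unaffected → [l].
/m/ — not in any rule's target class → [m].
/u/ meets the environment for rule 1 (before a voiced consonant) → [uː].
/j/ stays [j].
/t/ (between /j/ and /u/): rule 2 targets it, but not word-finally → unchanged [t].
/u/ — between /t/ and /b/, before a voiced consonant — surfaces as [uː] (rule 1).
/b/ — not in any rule's target class → [b].
/m/ stays [m].
Rule 1 applies to /o/ (between /m/ and /l/: before a voiced consonant) → [oː].
/l/ (word-final): no rule targets it → [l].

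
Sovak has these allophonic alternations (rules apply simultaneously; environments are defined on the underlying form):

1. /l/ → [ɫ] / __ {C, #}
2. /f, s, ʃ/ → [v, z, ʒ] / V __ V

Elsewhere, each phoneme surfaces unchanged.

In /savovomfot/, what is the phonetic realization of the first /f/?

/f/ (between /m/ and /o/): rule 2 targets it, but not between two vowels → unchanged [f].

[f]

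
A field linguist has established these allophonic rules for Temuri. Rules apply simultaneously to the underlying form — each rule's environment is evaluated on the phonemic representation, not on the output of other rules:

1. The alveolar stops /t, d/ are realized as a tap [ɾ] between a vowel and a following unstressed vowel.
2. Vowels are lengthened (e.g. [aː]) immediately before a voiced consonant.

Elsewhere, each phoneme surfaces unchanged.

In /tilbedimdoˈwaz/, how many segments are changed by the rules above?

Segments that undergo a rule: /i/ → [iː] (rule 2); /e/ → [eː] (rule 2); /d/ → [ɾ] (rule 1); /i/ → [iː] (rule 2); /o/ → [oː] (rule 2); /a/ → [aː] (rule 2).
All other segments surface unchanged.

6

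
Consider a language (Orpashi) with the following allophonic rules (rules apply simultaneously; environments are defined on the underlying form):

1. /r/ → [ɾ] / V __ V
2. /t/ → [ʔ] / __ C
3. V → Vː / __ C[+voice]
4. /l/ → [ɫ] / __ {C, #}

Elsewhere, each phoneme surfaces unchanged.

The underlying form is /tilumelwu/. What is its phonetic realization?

[tiːluːmeːɫwu]

/t/ — word-initial; rule 2 does not apply here → [t].
/i/ meets the environment for rule 3 (before a voiced consonant) → [iː].
/l/ (between /i/ and /u/) is in the target of rule 4 but the environment (word-finally or immediately before a consonant) is not met → [l].
/u/ (between /l/ and /m/) occurs before a voiced consonant → [uː] by rule 3.
/e/ (between /m/ and /l/): before a voiced consonant, so rule 3 applies → [eː].
/l/ meets the environment for rule 4 (word-finally or immediately before a consonant) → [ɫ].
/u/ (word-final) is in the target of rule 3 but the environment (before a voiced consonant) is not met → [u].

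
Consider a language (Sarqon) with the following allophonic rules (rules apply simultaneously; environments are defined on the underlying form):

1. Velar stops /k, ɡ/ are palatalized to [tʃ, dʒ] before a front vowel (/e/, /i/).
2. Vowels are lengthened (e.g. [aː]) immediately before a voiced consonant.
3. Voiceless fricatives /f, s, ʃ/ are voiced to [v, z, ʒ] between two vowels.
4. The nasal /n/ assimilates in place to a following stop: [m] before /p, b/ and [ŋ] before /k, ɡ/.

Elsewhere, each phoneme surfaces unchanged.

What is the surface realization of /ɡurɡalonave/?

[ɡuːrɡaːloːnaːve]

/ɡ/ (word-initial) is in the target of rule 1 but the environment (before a front vowel) is not met → [ɡ].
Rule 2 applies to /u/ (between /ɡ/ and /r/: before a voiced consonant) → [uː].
/r/ (between /u/ and /ɡ/) is unaffected → [r].
/ɡ/ — between /r/ and /a/; rule 1 does not apply here → [ɡ].
/a/ — between /ɡ/ and /l/, before a voiced consonant — surfaces as [aː] (rule 2).
/l/ (between /a/ and /o/) is unaffected → [l].
/o/ meets the environment for rule 2 (before a voiced consonant) → [oː].
/n/ (between /o/ and /a/) is in the target of rule 4 but the environment (before a labial or velar stop) is not met → [n].
/a/ meets the environment for rule 2 (before a voiced consonant) → [aː].
/v/ — not in any rule's target class → [v].
/e/ — word-final; rule 2 does not apply here → [e].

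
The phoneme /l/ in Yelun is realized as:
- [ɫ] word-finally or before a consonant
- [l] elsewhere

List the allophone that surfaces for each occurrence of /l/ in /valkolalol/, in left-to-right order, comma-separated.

Occurrence 1 (position 3): word-finally or before a consonant → [ɫ].
Occurrence 2 (position 6): no conditioning environment matches → elsewhere allophone [l].
Occurrence 3 (position 8): no conditioning environment matches → elsewhere allophone [l].
Occurrence 4 (position 10): word-finally or before a consonant → [ɫ].

[ɫ], [l], [l], [ɫ]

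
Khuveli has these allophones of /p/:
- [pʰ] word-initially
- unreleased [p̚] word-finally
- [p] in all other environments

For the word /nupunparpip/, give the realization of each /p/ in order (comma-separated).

Occurrence 1 (position 3): no conditioning environment matches → elsewhere allophone [p].
Occurrence 2 (position 6): no conditioning environment matches → elsewhere allophone [p].
Occurrence 3 (position 9): no conditioning environment matches → elsewhere allophone [p].
Occurrence 4 (position 11): word-finally → [p̚].

[p], [p], [p], [p̚]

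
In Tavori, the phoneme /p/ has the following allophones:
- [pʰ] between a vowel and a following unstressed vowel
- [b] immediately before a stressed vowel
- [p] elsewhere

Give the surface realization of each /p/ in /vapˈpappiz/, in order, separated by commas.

[p], [b], [p], [p]

Occurrence 1 (position 3): no conditioning environment matches → elsewhere allophone [p].
Occurrence 2 (position 4): immediately before a stressed vowel → [b].
Occurrence 3 (position 6): no conditioning environment matches → elsewhere allophone [p].
Occurrence 4 (position 7): no conditioning environment matches → elsewhere allophone [p].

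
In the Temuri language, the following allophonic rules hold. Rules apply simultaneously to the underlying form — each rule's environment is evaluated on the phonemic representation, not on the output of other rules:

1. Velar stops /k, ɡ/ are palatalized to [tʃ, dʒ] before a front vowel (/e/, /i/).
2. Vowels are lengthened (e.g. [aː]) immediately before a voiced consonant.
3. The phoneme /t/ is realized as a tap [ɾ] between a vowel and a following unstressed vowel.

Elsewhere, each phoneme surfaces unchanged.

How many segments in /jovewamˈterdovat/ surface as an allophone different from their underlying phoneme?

Segments that undergo a rule: /o/ → [oː] (rule 2); /e/ → [eː] (rule 2); /a/ → [aː] (rule 2); /e/ → [eː] (rule 2); /o/ → [oː] (rule 2).
All other segments surface unchanged.

5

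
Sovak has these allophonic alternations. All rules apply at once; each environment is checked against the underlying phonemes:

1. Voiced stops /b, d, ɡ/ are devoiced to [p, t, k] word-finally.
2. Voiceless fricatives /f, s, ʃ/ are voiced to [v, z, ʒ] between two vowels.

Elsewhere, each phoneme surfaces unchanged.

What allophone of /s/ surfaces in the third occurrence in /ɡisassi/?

/s/ — between /s/ and /i/; rule 2 does not apply here → [s].

[s]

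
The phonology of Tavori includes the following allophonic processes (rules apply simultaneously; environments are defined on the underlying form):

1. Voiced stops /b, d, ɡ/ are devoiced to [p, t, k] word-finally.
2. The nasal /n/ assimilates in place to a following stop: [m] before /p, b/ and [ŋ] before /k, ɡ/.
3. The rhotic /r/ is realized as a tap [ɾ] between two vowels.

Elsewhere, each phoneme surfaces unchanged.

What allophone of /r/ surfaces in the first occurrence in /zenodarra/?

/r/ — between /a/ and /r/; rule 3 does not apply here → [r].

[r]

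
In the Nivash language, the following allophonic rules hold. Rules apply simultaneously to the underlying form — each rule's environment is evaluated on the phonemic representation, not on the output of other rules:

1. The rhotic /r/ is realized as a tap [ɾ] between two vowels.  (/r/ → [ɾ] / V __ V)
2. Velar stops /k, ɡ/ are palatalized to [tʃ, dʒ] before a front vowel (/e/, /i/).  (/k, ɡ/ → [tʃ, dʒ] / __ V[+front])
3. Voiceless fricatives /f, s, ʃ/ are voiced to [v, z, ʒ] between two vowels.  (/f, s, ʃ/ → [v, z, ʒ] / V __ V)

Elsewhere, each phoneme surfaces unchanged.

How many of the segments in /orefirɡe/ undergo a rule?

Segments that undergo a rule: /r/ → [ɾ] (rule 1); /f/ → [v] (rule 3); /ɡ/ → [dʒ] (rule 2).
All other segments surface unchanged.

3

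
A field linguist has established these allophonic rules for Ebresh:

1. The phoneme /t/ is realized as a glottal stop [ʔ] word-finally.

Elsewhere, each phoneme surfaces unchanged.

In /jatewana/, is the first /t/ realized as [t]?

Yes

/t/ (between /a/ and /e/): rule 1 targets it, but not word-finally → unchanged [t].
The actual realization is [t], which matches [t].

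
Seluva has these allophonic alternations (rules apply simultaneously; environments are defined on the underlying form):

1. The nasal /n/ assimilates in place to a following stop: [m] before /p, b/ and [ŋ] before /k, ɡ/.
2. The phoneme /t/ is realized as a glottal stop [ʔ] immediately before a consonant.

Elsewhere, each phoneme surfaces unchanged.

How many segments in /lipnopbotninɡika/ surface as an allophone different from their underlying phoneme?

Segments that undergo a rule: /t/ → [ʔ] (rule 2); /n/ → [ŋ] (rule 1).
All other segments surface unchanged.

2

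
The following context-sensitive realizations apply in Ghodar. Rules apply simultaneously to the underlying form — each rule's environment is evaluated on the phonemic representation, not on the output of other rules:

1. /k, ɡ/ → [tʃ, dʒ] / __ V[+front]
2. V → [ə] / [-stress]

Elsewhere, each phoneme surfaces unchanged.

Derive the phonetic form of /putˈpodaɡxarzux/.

[pətˈpodəɡxərzəx]

/p/ — not in any rule's target class → [p].
/u/ (between /p/ and /t/): in an unstressed syllable, so rule 2 applies → [ə].
/t/ (between /u/ and /p/): no rule targets it → [t].
/p/ — not in any rule's target class → [p].
/o/ — between /p/ and /d/; rule 2 does not apply here → [o].
/d/ (between /o/ and /a/): no rule targets it → [d].
/a/ meets the environment for rule 2 (in an unstressed syllable) → [ə].
/ɡ/ — between /a/ and /x/; rule 1 does not apply here → [ɡ].
/x/ — not in any rule's target class → [x].
/a/ (between /x/ and /r/): in an unstressed syllable, so rule 2 applies → [ə].
/r/ — not in any rule's target class → [r].
/z/ (between /r/ and /u/) is unaffected → [z].
/u/ (between /z/ and /x/) occurs in an unstressed syllable → [ə] by rule 2.
/x/ (word-final): no rule targets it → [x].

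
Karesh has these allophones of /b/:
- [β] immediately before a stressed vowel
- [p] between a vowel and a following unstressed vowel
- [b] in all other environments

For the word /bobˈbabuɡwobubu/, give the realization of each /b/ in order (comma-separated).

[b], [b], [β], [p], [p], [p]

Occurrence 1 (position 1): no conditioning environment matches → elsewhere allophone [b].
Occurrence 2 (position 3): no conditioning environment matches → elsewhere allophone [b].
Occurrence 3 (position 4): immediately before a stressed vowel → [β].
Occurrence 4 (position 6): between a vowel and a following unstressed vowel → [p].
Occurrence 5 (position 11): between a vowel and a following unstressed vowel → [p].
Occurrence 6 (position 13): between a vowel and a following unstressed vowel → [p].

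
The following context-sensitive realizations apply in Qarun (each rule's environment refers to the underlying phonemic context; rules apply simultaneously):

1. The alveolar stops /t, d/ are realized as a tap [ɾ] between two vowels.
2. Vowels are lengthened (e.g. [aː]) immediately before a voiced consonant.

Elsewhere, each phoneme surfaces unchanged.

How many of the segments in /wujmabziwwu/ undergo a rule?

3

Segments that undergo a rule: /u/ → [uː] (rule 2); /a/ → [aː] (rule 2); /i/ → [iː] (rule 2).
All other segments surface unchanged.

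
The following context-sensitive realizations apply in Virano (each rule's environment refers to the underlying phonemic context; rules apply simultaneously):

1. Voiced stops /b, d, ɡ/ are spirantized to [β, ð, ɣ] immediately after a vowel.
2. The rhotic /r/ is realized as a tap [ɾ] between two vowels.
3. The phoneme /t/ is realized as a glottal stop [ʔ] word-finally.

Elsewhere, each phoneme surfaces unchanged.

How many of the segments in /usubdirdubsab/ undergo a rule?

3

Segments that undergo a rule: /b/ → [β] (rule 1); /b/ → [β] (rule 1); /b/ → [β] (rule 1).
All other segments surface unchanged.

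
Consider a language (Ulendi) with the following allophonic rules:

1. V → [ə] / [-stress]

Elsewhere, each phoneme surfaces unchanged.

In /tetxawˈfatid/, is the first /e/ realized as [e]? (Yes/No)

/e/ (between /t/ and /t/): in an unstressed syllable, so rule 1 applies → [ə].
The actual realization is [ə], not [e].

No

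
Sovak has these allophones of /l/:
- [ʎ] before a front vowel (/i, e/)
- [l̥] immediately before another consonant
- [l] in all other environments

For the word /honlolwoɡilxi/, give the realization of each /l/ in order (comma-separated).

Occurrence 1 (position 4): no conditioning environment matches → elsewhere allophone [l].
Occurrence 2 (position 6): immediately before another consonant → [l̥].
Occurrence 3 (position 11): immediately before another consonant → [l̥].

[l], [l̥], [l̥]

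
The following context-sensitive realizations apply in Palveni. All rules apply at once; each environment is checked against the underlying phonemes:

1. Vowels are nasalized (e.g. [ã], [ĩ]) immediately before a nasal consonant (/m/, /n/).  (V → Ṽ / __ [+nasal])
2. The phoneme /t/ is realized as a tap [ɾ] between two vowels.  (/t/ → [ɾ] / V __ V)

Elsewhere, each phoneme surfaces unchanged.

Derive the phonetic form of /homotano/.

/h/ — not in any rule's target class → [h].
/o/ — between /h/ and /m/, before a nasal consonant — surfaces as [õ] (rule 1).
/m/ — not in any rule's target class → [m].
/o/ — between /m/ and /t/; rule 1 does not apply here → [o].
Rule 2 applies to /t/ (between /o/ and /a/: between two vowels) → [ɾ].
/a/ meets the environment for rule 1 (before a nasal consonant) → [ã].
/n/ — not in any rule's target class → [n].
/o/ — word-final; rule 1 does not apply here → [o].

[hõmoɾãno]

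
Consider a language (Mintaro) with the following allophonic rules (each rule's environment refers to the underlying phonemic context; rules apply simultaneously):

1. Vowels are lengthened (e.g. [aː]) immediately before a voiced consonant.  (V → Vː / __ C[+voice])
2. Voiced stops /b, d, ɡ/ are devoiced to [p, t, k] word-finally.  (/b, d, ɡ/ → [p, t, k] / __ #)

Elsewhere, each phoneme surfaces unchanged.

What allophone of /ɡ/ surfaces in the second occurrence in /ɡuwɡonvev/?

[ɡ]

/ɡ/ — between /w/ and /o/; rule 2 does not apply here → [ɡ].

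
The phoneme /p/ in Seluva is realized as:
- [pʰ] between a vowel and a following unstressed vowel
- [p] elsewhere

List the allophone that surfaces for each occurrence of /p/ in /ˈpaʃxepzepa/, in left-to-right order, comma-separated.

Occurrence 1 (position 1): no conditioning environment matches → elsewhere allophone [p].
Occurrence 2 (position 6): no conditioning environment matches → elsewhere allophone [p].
Occurrence 3 (position 9): between a vowel and a following unstressed vowel → [pʰ].

[p], [p], [pʰ]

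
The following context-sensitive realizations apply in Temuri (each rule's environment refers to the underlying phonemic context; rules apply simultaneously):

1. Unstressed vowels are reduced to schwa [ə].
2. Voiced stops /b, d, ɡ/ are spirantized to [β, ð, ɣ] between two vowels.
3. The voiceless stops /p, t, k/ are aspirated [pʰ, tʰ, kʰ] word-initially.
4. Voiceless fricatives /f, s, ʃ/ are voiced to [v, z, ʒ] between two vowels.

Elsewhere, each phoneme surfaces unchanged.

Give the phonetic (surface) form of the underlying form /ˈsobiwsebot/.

[ˈsoβəwsəβət]

/s/ (word-initial): rule 4 targets it, but not between two vowels → unchanged [s].
/o/ (between /s/ and /b/) is in the target of rule 1 but the environment (in an unstressed syllable) is not met → [o].
Rule 2 applies to /b/ (between /o/ and /i/: between two vowels) → [β].
/i/ (between /b/ and /w/) occurs in an unstressed syllable → [ə] by rule 1.
/s/ — between /w/ and /e/; rule 4 does not apply here → [s].
/e/ — between /s/ and /b/, in an unstressed syllable — surfaces as [ə] (rule 1).
/b/ meets the environment for rule 2 (between two vowels) → [β].
/o/ meets the environment for rule 1 (in an unstressed syllable) → [ə].
/t/ (word-final) fails the environment for rule 3, so it stays [t].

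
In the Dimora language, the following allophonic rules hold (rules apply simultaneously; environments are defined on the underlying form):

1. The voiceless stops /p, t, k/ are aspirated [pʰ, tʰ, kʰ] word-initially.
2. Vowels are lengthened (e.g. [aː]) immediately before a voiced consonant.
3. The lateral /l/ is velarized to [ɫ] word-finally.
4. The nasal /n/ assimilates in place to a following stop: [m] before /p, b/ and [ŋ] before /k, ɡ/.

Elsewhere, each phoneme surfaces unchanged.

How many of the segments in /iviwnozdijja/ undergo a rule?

Segments that undergo a rule: /i/ → [iː] (rule 2); /i/ → [iː] (rule 2); /o/ → [oː] (rule 2); /i/ → [iː] (rule 2).
All other segments surface unchanged.

4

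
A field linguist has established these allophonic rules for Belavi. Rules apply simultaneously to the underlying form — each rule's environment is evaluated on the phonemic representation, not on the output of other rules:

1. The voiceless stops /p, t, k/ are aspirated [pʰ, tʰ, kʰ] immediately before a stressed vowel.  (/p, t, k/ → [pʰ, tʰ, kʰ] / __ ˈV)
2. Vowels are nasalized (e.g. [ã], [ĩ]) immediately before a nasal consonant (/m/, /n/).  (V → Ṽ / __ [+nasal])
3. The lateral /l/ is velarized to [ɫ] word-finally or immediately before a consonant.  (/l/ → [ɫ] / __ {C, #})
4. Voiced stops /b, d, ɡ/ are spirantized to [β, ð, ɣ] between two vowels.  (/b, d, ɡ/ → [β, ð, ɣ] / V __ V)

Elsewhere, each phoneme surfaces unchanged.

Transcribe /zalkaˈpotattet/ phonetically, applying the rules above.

/z/ (word-initial): no rule targets it → [z].
/a/ (between /z/ and /l/) is in the target of rule 2 but the environment (before a nasal consonant) is not met → [a].
Rule 3 applies to /l/ (between /a/ and /k/: word-finally or immediately before a consonant) → [ɫ].
/k/ (between /l/ and /a/): rule 1 targets it, but not immediately before a stressed vowel → unchanged [k].
/a/ (between /k/ and /p/) is in the target of rule 2 but the environment (before a nasal consonant) is not met → [a].
/p/ (between /a/ and /o/): immediately before a stressed vowel, so rule 1 applies → [pʰ].
/o/ (between /p/ and /t/): rule 2 targets it, but not before a nasal consonant → unchanged [o].
/t/ (between /o/ and /a/) is in the target of rule 1 but the environment (immediately before a stressed vowel) is not met → [t].
/a/ (between /t/ and /t/) is in the target of rule 2 but the environment (before a nasal consonant) is not met → [a].
/t/ (between /a/ and /t/): rule 1 targets it, but not immediately before a stressed vowel → unchanged [t].
/t/ (between /t/ and /e/) fails the environment for rule 1, so it stays [t].
/e/ — between /t/ and /t/; rule 2 does not apply here → [e].
/t/ (word-final) is in the target of rule 1 but the environment (immediately before a stressed vowel) is not met → [t].

[zaɫkaˈpʰotattet]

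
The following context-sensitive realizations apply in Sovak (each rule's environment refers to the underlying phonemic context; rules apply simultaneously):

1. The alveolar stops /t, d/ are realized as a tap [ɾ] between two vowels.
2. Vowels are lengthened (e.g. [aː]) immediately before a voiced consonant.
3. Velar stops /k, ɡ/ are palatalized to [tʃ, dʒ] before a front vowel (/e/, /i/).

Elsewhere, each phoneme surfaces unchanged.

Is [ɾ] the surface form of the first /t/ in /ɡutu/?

/t/ (between /u/ and /u/): between two vowels, so rule 1 applies → [ɾ].
The actual realization is [ɾ], which matches [ɾ].

Yes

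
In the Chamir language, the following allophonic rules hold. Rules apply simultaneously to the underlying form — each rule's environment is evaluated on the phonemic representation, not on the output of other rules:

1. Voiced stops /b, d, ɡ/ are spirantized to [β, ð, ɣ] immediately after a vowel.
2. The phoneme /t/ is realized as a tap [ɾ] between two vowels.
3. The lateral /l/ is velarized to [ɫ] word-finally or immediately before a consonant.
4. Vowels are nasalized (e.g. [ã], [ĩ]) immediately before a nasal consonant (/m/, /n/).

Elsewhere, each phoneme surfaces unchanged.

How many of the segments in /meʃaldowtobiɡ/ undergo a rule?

Segments that undergo a rule: /l/ → [ɫ] (rule 3); /b/ → [β] (rule 1); /ɡ/ → [ɣ] (rule 1).
All other segments surface unchanged.

3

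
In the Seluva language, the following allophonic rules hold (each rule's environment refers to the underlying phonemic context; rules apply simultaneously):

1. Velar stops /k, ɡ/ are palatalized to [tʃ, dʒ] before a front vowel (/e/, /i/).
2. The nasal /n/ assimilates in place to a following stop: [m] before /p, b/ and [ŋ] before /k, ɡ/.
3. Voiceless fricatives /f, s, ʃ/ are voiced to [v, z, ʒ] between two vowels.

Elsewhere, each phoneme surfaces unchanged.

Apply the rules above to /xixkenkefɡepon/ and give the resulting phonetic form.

/x/ — not in any rule's target class → [x].
/i/ — not in any rule's target class → [i].
/x/ — not in any rule's target class → [x].
Rule 1 applies to /k/ (between /x/ and /e/: before a front vowel) → [tʃ].
/e/ (between /k/ and /n/): no rule targets it → [e].
/n/ (between /e/ and /k/) occurs before a labial or velar stop → [ŋ] by rule 2.
/k/ — between /n/ and /e/, before a front vowel — surfaces as [tʃ] (rule 1).
/e/ stays [e].
/f/ — between /e/ and /ɡ/; rule 3 does not apply here → [f].
/ɡ/ (between /f/ and /e/) occurs before a front vowel → [dʒ] by rule 1.
/e/ — not in any rule's target class → [e].
/p/ stays [p].
/o/ stays [o].
/n/ — word-final; rule 2 does not apply here → [n].

[xixtʃeŋtʃefdʒepon]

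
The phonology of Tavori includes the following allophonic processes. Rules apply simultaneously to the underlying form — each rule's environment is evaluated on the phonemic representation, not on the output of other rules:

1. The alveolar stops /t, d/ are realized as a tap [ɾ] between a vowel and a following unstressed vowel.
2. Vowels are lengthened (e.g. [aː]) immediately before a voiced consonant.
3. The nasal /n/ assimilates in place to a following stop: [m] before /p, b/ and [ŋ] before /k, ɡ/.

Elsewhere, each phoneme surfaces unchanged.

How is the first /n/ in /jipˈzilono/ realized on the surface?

[n]

/n/ — between /o/ and /o/; rule 3 does not apply here → [n].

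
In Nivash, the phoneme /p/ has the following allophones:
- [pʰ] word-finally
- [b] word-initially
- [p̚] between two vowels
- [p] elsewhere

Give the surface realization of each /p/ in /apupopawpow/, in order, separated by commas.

Occurrence 1 (position 2): between two vowels → [p̚].
Occurrence 2 (position 4): between two vowels → [p̚].
Occurrence 3 (position 6): between two vowels → [p̚].
Occurrence 4 (position 9): no conditioning environment matches → elsewhere allophone [p].

[p̚], [p̚], [p̚], [p]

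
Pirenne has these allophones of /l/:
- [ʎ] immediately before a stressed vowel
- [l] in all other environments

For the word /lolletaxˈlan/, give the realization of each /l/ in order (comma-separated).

Occurrence 1 (position 1): no conditioning environment matches → elsewhere allophone [l].
Occurrence 2 (position 3): no conditioning environment matches → elsewhere allophone [l].
Occurrence 3 (position 4): no conditioning environment matches → elsewhere allophone [l].
Occurrence 4 (position 9): immediately before a stressed vowel → [ʎ].

[l], [l], [l], [ʎ]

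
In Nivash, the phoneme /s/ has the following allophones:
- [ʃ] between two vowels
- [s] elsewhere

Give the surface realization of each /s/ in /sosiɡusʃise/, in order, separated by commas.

Occurrence 1 (position 1): no conditioning environment matches → elsewhere allophone [s].
Occurrence 2 (position 3): between two vowels → [ʃ].
Occurrence 3 (position 7): no conditioning environment matches → elsewhere allophone [s].
Occurrence 4 (position 10): between two vowels → [ʃ].

[s], [ʃ], [s], [ʃ]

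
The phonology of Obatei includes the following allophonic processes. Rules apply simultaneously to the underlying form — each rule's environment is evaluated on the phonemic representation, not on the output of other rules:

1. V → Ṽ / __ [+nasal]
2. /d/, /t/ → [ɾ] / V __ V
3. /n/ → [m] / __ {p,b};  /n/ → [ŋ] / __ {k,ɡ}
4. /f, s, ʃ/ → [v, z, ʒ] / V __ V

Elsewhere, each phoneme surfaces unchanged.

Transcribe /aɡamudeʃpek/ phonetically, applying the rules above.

/a/ (word-initial): rule 1 targets it, but not before a nasal consonant → unchanged [a].
/ɡ/ (between /a/ and /a/) is unaffected → [ɡ].
Rule 1 applies to /a/ (between /ɡ/ and /m/: before a nasal consonant) → [ã].
/m/ — not in any rule's target class → [m].
/u/ (between /m/ and /d/) is in the target of rule 1 but the environment (before a nasal consonant) is not met → [u].
/d/ — between /u/ and /e/, between two vowels — surfaces as [ɾ] (rule 2).
/e/ (between /d/ and /ʃ/) fails the environment for rule 1, so it stays [e].
/ʃ/ (between /e/ and /p/) is in the target of rule 4 but the environment (between two vowels) is not met → [ʃ].
/p/ — not in any rule's target class → [p].
/e/ — between /p/ and /k/; rule 1 does not apply here → [e].
/k/ stays [k].

[aɡãmuɾeʃpek]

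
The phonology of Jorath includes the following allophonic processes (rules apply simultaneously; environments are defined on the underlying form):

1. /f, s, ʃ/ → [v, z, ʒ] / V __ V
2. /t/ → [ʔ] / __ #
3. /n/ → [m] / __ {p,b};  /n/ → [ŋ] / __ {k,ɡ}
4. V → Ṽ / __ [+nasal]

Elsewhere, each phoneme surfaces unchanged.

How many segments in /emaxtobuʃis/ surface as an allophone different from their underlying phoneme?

2

Segments that undergo a rule: /e/ → [ẽ] (rule 4); /ʃ/ → [ʒ] (rule 1).
All other segments surface unchanged.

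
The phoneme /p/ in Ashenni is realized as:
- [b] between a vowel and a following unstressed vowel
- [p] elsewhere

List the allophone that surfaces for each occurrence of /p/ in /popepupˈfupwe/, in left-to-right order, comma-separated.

[p], [b], [b], [p], [p]

Occurrence 1 (position 1): no conditioning environment matches → elsewhere allophone [p].
Occurrence 2 (position 3): between a vowel and a following unstressed vowel → [b].
Occurrence 3 (position 5): between a vowel and a following unstressed vowel → [b].
Occurrence 4 (position 7): no conditioning environment matches → elsewhere allophone [p].
Occurrence 5 (position 10): no conditioning environment matches → elsewhere allophone [p].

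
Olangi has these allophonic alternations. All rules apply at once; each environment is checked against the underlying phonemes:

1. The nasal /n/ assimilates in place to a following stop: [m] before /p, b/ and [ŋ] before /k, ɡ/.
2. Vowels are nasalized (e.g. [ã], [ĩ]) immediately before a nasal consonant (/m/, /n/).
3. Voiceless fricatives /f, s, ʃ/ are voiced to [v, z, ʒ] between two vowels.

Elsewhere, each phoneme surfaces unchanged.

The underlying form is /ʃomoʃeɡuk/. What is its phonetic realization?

[ʃõmoʒeɡuk]

/ʃ/ (word-initial) is in the target of rule 3 but the environment (between two vowels) is not met → [ʃ].
/o/ (between /ʃ/ and /m/): before a nasal consonant, so rule 2 applies → [õ].
/m/ (between /o/ and /o/) is unaffected → [m].
/o/ (between /m/ and /ʃ/) is in the target of rule 2 but the environment (before a nasal consonant) is not met → [o].
/ʃ/ (between /o/ and /e/): between two vowels, so rule 3 applies → [ʒ].
/e/ (between /ʃ/ and /ɡ/) fails the environment for rule 2, so it stays [e].
/ɡ/ — not in any rule's target class → [ɡ].
/u/ — between /ɡ/ and /k/; rule 2 does not apply here → [u].
/k/ (word-final): no rule targets it → [k].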